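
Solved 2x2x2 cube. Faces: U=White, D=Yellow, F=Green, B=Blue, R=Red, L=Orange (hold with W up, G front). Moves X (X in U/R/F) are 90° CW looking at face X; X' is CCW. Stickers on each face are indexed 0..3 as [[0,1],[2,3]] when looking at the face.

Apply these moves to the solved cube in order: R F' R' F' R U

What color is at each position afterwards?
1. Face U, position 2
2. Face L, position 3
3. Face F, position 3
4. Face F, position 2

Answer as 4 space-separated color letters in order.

Answer: G R G Y

Derivation:
After move 1 (R): R=RRRR U=WGWG F=GYGY D=YBYB B=WBWB
After move 2 (F'): F=YYGG U=WGRR R=BRYR D=OOYB L=OGOW
After move 3 (R'): R=RRBY U=WWRW F=YGGR D=OYYG B=BBOB
After move 4 (F'): F=GRYG U=WWRB R=YROY D=GWYG L=OWOR
After move 5 (R): R=OYYR U=WRRG F=GWYG D=GOYB B=BBWB
After move 6 (U): U=RWGR F=OYYG R=BBYR B=OWWB L=GWOR
Query 1: U[2] = G
Query 2: L[3] = R
Query 3: F[3] = G
Query 4: F[2] = Y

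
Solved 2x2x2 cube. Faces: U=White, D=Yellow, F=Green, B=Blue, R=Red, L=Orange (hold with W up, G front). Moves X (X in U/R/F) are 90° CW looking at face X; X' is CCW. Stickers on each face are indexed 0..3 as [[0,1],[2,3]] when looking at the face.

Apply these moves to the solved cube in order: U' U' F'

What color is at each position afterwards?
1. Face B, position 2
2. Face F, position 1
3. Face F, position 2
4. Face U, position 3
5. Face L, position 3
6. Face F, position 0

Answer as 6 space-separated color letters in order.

Answer: B G B R W B

Derivation:
After move 1 (U'): U=WWWW F=OOGG R=GGRR B=RRBB L=BBOO
After move 2 (U'): U=WWWW F=BBGG R=OORR B=GGBB L=RROO
After move 3 (F'): F=BGBG U=WWOR R=YOYR D=ROYY L=RWOW
Query 1: B[2] = B
Query 2: F[1] = G
Query 3: F[2] = B
Query 4: U[3] = R
Query 5: L[3] = W
Query 6: F[0] = B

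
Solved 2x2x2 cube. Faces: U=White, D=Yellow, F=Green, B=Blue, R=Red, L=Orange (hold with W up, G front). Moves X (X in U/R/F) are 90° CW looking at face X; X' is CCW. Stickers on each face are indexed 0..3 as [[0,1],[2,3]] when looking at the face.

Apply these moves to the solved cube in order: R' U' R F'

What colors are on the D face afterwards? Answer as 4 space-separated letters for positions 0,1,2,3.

After move 1 (R'): R=RRRR U=WBWB F=GWGW D=YGYG B=YBYB
After move 2 (U'): U=BBWW F=OOGW R=GWRR B=RRYB L=YBOO
After move 3 (R): R=RGRW U=BOWW F=OGGG D=YYYR B=WRBB
After move 4 (F'): F=GGOG U=BORR R=YGYW D=BOYR L=YWOW
Query: D face = BOYR

Answer: B O Y R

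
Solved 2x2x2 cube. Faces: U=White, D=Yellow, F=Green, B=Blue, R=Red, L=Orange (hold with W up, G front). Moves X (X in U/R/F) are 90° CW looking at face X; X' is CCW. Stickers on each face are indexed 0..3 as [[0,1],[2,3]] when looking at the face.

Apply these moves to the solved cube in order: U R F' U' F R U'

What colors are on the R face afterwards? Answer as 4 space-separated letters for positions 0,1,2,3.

Answer: R Y B Y

Derivation:
After move 1 (U): U=WWWW F=RRGG R=BBRR B=OOBB L=GGOO
After move 2 (R): R=RBRB U=WRWG F=RYGY D=YBYO B=WOWB
After move 3 (F'): F=YYRG U=WRRR R=BBYB D=GOYO L=GGOW
After move 4 (U'): U=RRWR F=GGRG R=YYYB B=BBWB L=WOOW
After move 5 (F): F=RGGG U=RRWO R=WYRB D=YYYO L=WGOO
After move 6 (R): R=RWBY U=RGWG F=RYGO D=YWYB B=OBRB
After move 7 (U'): U=GGRW F=WGGO R=RYBY B=RWRB L=OBOO
Query: R face = RYBY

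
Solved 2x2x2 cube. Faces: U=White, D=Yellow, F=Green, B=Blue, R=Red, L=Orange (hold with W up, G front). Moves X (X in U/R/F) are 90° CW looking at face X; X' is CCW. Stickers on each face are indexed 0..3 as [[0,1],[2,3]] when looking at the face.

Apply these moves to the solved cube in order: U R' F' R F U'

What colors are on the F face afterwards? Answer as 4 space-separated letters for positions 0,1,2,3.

Answer: G G G O

Derivation:
After move 1 (U): U=WWWW F=RRGG R=BBRR B=OOBB L=GGOO
After move 2 (R'): R=BRBR U=WBWO F=RWGW D=YRYG B=YOYB
After move 3 (F'): F=WWRG U=WBBB R=RRYR D=GOYG L=GOOW
After move 4 (R): R=YRRR U=WWBG F=WORG D=GYYY B=BOBB
After move 5 (F): F=RWGO U=WWWO R=BRGR D=RYYY L=GGOY
After move 6 (U'): U=WOWW F=GGGO R=RWGR B=BRBB L=BOOY
Query: F face = GGGO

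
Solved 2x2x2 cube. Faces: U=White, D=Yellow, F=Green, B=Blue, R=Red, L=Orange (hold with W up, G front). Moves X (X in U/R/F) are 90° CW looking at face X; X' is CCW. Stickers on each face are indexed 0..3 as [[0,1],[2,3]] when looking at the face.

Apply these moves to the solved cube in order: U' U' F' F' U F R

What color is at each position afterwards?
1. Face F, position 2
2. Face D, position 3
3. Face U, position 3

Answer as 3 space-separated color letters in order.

Answer: B R O

Derivation:
After move 1 (U'): U=WWWW F=OOGG R=GGRR B=RRBB L=BBOO
After move 2 (U'): U=WWWW F=BBGG R=OORR B=GGBB L=RROO
After move 3 (F'): F=BGBG U=WWOR R=YOYR D=ROYY L=RWOW
After move 4 (F'): F=GGBB U=WWYY R=OORR D=WWYY L=RROO
After move 5 (U): U=YWYW F=OOBB R=GGRR B=RRBB L=GGOO
After move 6 (F): F=BOBO U=YWOG R=YGWR D=RGYY L=GWOW
After move 7 (R): R=WYRG U=YOOO F=BGBY D=RBYR B=GRWB
Query 1: F[2] = B
Query 2: D[3] = R
Query 3: U[3] = O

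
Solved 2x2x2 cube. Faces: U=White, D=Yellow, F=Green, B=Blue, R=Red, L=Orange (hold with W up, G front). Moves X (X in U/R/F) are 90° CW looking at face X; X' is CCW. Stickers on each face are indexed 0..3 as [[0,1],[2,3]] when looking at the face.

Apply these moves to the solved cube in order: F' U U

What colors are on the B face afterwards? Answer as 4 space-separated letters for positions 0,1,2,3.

After move 1 (F'): F=GGGG U=WWRR R=YRYR D=OOYY L=OWOW
After move 2 (U): U=RWRW F=YRGG R=BBYR B=OWBB L=GGOW
After move 3 (U): U=RRWW F=BBGG R=OWYR B=GGBB L=YROW
Query: B face = GGBB

Answer: G G B B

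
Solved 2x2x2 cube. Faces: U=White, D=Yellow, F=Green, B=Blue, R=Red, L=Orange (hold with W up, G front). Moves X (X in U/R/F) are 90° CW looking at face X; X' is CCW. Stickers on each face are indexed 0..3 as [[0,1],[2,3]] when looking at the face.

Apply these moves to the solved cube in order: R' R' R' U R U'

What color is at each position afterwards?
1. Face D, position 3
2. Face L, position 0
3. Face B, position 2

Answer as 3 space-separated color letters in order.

Answer: O G W

Derivation:
After move 1 (R'): R=RRRR U=WBWB F=GWGW D=YGYG B=YBYB
After move 2 (R'): R=RRRR U=WYWY F=GBGB D=YWYW B=GBGB
After move 3 (R'): R=RRRR U=WGWG F=GYGY D=YBYB B=WBWB
After move 4 (U): U=WWGG F=RRGY R=WBRR B=OOWB L=GYOO
After move 5 (R): R=RWRB U=WRGY F=RBGB D=YWYO B=GOWB
After move 6 (U'): U=RYWG F=GYGB R=RBRB B=RWWB L=GOOO
Query 1: D[3] = O
Query 2: L[0] = G
Query 3: B[2] = W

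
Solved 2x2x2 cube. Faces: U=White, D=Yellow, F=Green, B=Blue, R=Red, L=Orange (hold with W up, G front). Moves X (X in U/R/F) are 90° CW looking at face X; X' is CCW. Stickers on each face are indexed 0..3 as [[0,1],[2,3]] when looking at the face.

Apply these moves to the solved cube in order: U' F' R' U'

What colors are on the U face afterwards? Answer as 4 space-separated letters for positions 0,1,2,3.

Answer: B R W G

Derivation:
After move 1 (U'): U=WWWW F=OOGG R=GGRR B=RRBB L=BBOO
After move 2 (F'): F=OGOG U=WWGR R=YGYR D=BOYY L=BWOW
After move 3 (R'): R=GRYY U=WBGR F=OWOR D=BGYG B=YROB
After move 4 (U'): U=BRWG F=BWOR R=OWYY B=GROB L=YROW
Query: U face = BRWG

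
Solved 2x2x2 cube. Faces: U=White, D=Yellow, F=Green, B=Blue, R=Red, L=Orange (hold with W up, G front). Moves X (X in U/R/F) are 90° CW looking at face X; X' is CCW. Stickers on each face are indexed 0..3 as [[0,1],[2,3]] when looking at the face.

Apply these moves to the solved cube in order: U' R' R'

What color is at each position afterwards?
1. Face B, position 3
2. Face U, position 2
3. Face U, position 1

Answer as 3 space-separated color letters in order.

After move 1 (U'): U=WWWW F=OOGG R=GGRR B=RRBB L=BBOO
After move 2 (R'): R=GRGR U=WBWR F=OWGW D=YOYG B=YRYB
After move 3 (R'): R=RRGG U=WYWY F=OBGR D=YWYW B=GROB
Query 1: B[3] = B
Query 2: U[2] = W
Query 3: U[1] = Y

Answer: B W Y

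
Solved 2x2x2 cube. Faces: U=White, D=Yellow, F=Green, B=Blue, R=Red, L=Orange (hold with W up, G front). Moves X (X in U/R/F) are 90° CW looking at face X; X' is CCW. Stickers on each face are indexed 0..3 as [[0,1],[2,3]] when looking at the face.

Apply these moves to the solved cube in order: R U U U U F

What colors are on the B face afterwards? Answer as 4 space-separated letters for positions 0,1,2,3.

After move 1 (R): R=RRRR U=WGWG F=GYGY D=YBYB B=WBWB
After move 2 (U): U=WWGG F=RRGY R=WBRR B=OOWB L=GYOO
After move 3 (U): U=GWGW F=WBGY R=OORR B=GYWB L=RROO
After move 4 (U): U=GGWW F=OOGY R=GYRR B=RRWB L=WBOO
After move 5 (U): U=WGWG F=GYGY R=RRRR B=WBWB L=OOOO
After move 6 (F): F=GGYY U=WGOO R=WRGR D=RRYB L=OYOB
Query: B face = WBWB

Answer: W B W B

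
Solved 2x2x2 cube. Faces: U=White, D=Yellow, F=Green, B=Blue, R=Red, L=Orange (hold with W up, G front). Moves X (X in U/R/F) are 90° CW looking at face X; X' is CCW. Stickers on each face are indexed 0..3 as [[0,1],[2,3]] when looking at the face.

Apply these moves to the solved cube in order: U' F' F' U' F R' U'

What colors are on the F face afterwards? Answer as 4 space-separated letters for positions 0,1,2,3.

After move 1 (U'): U=WWWW F=OOGG R=GGRR B=RRBB L=BBOO
After move 2 (F'): F=OGOG U=WWGR R=YGYR D=BOYY L=BWOW
After move 3 (F'): F=GGOO U=WWYY R=OGBR D=WWYY L=BROG
After move 4 (U'): U=WYWY F=BROO R=GGBR B=OGBB L=RROG
After move 5 (F): F=OBOR U=WYGR R=WGYR D=BGYY L=RWOW
After move 6 (R'): R=GRWY U=WBGO F=OYOR D=BBYR B=YGGB
After move 7 (U'): U=BOWG F=RWOR R=OYWY B=GRGB L=YGOW
Query: F face = RWOR

Answer: R W O R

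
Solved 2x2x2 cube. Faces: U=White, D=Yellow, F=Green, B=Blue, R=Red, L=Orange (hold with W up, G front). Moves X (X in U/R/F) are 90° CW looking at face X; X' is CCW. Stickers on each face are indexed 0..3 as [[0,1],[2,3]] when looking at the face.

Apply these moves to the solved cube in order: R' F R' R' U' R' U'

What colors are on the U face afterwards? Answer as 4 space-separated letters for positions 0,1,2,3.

Answer: G R R W

Derivation:
After move 1 (R'): R=RRRR U=WBWB F=GWGW D=YGYG B=YBYB
After move 2 (F): F=GGWW U=WBOO R=WRBR D=RRYG L=OYOG
After move 3 (R'): R=RRWB U=WYOY F=GBWO D=RGYW B=GBRB
After move 4 (R'): R=RBRW U=WROG F=GYWY D=RBYO B=WBGB
After move 5 (U'): U=RGWO F=OYWY R=GYRW B=RBGB L=WBOG
After move 6 (R'): R=YWGR U=RGWR F=OGWO D=RYYY B=OBBB
After move 7 (U'): U=GRRW F=WBWO R=OGGR B=YWBB L=OBOG
Query: U face = GRRW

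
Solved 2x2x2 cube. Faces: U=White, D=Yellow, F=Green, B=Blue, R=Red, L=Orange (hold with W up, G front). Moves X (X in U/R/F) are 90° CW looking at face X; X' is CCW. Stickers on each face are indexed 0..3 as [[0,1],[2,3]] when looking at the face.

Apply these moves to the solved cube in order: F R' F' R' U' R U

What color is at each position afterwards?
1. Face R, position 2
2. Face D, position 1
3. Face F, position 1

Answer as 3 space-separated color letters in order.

Answer: R Y W

Derivation:
After move 1 (F): F=GGGG U=WWOO R=WRWR D=RRYY L=OYOY
After move 2 (R'): R=RRWW U=WBOB F=GWGO D=RGYG B=YBRB
After move 3 (F'): F=WOGG U=WBRW R=GRRW D=YYYG L=OBOO
After move 4 (R'): R=RWGR U=WRRY F=WBGW D=YOYG B=GBYB
After move 5 (U'): U=RYWR F=OBGW R=WBGR B=RWYB L=GBOO
After move 6 (R): R=GWRB U=RBWW F=OOGG D=YYYR B=RWYB
After move 7 (U): U=WRWB F=GWGG R=RWRB B=GBYB L=OOOO
Query 1: R[2] = R
Query 2: D[1] = Y
Query 3: F[1] = W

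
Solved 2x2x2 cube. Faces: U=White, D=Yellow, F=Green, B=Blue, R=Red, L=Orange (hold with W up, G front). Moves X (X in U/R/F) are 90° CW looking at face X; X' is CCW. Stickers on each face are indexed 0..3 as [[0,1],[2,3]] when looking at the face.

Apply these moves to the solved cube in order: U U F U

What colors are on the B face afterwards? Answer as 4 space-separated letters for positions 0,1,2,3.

Answer: R Y B B

Derivation:
After move 1 (U): U=WWWW F=RRGG R=BBRR B=OOBB L=GGOO
After move 2 (U): U=WWWW F=BBGG R=OORR B=GGBB L=RROO
After move 3 (F): F=GBGB U=WWOR R=WOWR D=ROYY L=RYOY
After move 4 (U): U=OWRW F=WOGB R=GGWR B=RYBB L=GBOY
Query: B face = RYBB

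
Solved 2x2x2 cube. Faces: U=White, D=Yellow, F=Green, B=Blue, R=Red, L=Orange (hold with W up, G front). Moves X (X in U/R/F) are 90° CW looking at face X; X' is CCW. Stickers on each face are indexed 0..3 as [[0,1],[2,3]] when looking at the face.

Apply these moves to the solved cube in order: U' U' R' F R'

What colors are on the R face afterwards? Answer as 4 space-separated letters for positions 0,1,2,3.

Answer: R R W G

Derivation:
After move 1 (U'): U=WWWW F=OOGG R=GGRR B=RRBB L=BBOO
After move 2 (U'): U=WWWW F=BBGG R=OORR B=GGBB L=RROO
After move 3 (R'): R=OROR U=WBWG F=BWGW D=YBYG B=YGYB
After move 4 (F): F=GBWW U=WBOR R=WRGR D=OOYG L=RYOB
After move 5 (R'): R=RRWG U=WYOY F=GBWR D=OBYW B=GGOB
Query: R face = RRWG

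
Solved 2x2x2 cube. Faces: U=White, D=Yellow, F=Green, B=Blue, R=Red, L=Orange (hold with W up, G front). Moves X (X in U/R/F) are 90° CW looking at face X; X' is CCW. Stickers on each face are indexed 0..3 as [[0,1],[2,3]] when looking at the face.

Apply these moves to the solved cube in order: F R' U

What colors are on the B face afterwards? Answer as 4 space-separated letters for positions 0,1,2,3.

Answer: O Y R B

Derivation:
After move 1 (F): F=GGGG U=WWOO R=WRWR D=RRYY L=OYOY
After move 2 (R'): R=RRWW U=WBOB F=GWGO D=RGYG B=YBRB
After move 3 (U): U=OWBB F=RRGO R=YBWW B=OYRB L=GWOY
Query: B face = OYRB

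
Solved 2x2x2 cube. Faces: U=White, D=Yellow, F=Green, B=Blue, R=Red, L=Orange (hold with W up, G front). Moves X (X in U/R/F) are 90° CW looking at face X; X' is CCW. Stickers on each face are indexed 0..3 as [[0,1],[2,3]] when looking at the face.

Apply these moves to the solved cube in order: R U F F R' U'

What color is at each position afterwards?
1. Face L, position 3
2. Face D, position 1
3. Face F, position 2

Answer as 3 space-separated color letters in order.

After move 1 (R): R=RRRR U=WGWG F=GYGY D=YBYB B=WBWB
After move 2 (U): U=WWGG F=RRGY R=WBRR B=OOWB L=GYOO
After move 3 (F): F=GRYR U=WWOY R=GBGR D=RWYB L=GYOB
After move 4 (F): F=YGRR U=WWBY R=OBYR D=GGYB L=GROW
After move 5 (R'): R=BROY U=WWBO F=YWRY D=GGYR B=BOGB
After move 6 (U'): U=WOWB F=GRRY R=YWOY B=BRGB L=BOOW
Query 1: L[3] = W
Query 2: D[1] = G
Query 3: F[2] = R

Answer: W G R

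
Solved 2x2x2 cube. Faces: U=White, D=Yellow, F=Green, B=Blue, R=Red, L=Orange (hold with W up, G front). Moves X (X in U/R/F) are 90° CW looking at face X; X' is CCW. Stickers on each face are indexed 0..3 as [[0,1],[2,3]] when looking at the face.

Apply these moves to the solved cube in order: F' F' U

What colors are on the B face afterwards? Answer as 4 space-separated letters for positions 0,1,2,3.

Answer: O R B B

Derivation:
After move 1 (F'): F=GGGG U=WWRR R=YRYR D=OOYY L=OWOW
After move 2 (F'): F=GGGG U=WWYY R=OROR D=WWYY L=OROR
After move 3 (U): U=YWYW F=ORGG R=BBOR B=ORBB L=GGOR
Query: B face = ORBB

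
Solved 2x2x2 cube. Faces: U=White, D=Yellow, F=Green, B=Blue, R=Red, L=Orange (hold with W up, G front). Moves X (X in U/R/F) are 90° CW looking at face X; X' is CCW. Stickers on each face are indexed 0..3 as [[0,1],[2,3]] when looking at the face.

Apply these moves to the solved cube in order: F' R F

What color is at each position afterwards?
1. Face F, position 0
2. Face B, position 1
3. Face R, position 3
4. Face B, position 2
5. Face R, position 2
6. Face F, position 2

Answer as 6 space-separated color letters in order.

Answer: G B R W G Y

Derivation:
After move 1 (F'): F=GGGG U=WWRR R=YRYR D=OOYY L=OWOW
After move 2 (R): R=YYRR U=WGRG F=GOGY D=OBYB B=RBWB
After move 3 (F): F=GGYO U=WGWW R=RYGR D=RYYB L=OOOB
Query 1: F[0] = G
Query 2: B[1] = B
Query 3: R[3] = R
Query 4: B[2] = W
Query 5: R[2] = G
Query 6: F[2] = Y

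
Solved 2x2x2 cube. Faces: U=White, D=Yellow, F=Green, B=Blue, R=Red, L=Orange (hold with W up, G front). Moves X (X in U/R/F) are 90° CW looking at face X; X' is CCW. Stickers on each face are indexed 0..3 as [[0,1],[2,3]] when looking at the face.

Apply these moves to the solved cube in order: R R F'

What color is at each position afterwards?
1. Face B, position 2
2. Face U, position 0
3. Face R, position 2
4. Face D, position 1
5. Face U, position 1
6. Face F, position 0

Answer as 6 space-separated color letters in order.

Answer: G W Y O Y B

Derivation:
After move 1 (R): R=RRRR U=WGWG F=GYGY D=YBYB B=WBWB
After move 2 (R): R=RRRR U=WYWY F=GBGB D=YWYW B=GBGB
After move 3 (F'): F=BBGG U=WYRR R=WRYR D=OOYW L=OYOW
Query 1: B[2] = G
Query 2: U[0] = W
Query 3: R[2] = Y
Query 4: D[1] = O
Query 5: U[1] = Y
Query 6: F[0] = B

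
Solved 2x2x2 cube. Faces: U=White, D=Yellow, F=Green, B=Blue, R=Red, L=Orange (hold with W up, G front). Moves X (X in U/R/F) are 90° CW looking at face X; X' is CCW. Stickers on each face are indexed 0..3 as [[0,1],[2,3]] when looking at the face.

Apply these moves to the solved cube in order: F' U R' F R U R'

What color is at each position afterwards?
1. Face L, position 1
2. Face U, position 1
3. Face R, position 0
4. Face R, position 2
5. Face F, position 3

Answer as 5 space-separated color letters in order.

Answer: B B W G Y

Derivation:
After move 1 (F'): F=GGGG U=WWRR R=YRYR D=OOYY L=OWOW
After move 2 (U): U=RWRW F=YRGG R=BBYR B=OWBB L=GGOW
After move 3 (R'): R=BRBY U=RBRO F=YWGW D=ORYG B=YWOB
After move 4 (F): F=GYWW U=RBWG R=RROY D=BBYG L=GOOR
After move 5 (R): R=ORYR U=RYWW F=GBWG D=BOYY B=GWBB
After move 6 (U): U=WRWY F=ORWG R=GWYR B=GOBB L=GBOR
After move 7 (R'): R=WRGY U=WBWG F=ORWY D=BRYG B=YOOB
Query 1: L[1] = B
Query 2: U[1] = B
Query 3: R[0] = W
Query 4: R[2] = G
Query 5: F[3] = Y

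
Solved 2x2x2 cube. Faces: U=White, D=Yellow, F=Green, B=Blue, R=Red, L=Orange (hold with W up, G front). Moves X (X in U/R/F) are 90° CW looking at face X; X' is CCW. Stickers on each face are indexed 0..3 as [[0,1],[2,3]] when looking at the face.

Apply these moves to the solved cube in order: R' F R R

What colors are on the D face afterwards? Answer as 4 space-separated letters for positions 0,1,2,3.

Answer: R B Y O

Derivation:
After move 1 (R'): R=RRRR U=WBWB F=GWGW D=YGYG B=YBYB
After move 2 (F): F=GGWW U=WBOO R=WRBR D=RRYG L=OYOG
After move 3 (R): R=BWRR U=WGOW F=GRWG D=RYYY B=OBBB
After move 4 (R): R=RBRW U=WROG F=GYWY D=RBYO B=WBGB
Query: D face = RBYO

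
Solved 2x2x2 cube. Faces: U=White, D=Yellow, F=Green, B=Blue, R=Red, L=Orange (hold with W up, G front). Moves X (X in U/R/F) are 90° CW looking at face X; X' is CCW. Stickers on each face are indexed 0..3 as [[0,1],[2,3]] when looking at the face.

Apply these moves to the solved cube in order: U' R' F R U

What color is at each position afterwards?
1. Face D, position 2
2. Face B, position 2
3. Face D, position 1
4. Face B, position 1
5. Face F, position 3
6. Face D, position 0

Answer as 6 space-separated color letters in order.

Answer: Y B Y Y G G

Derivation:
After move 1 (U'): U=WWWW F=OOGG R=GGRR B=RRBB L=BBOO
After move 2 (R'): R=GRGR U=WBWR F=OWGW D=YOYG B=YRYB
After move 3 (F): F=GOWW U=WBOB R=WRRR D=GGYG L=BYOO
After move 4 (R): R=RWRR U=WOOW F=GGWG D=GYYY B=BRBB
After move 5 (U): U=OWWO F=RWWG R=BRRR B=BYBB L=GGOO
Query 1: D[2] = Y
Query 2: B[2] = B
Query 3: D[1] = Y
Query 4: B[1] = Y
Query 5: F[3] = G
Query 6: D[0] = G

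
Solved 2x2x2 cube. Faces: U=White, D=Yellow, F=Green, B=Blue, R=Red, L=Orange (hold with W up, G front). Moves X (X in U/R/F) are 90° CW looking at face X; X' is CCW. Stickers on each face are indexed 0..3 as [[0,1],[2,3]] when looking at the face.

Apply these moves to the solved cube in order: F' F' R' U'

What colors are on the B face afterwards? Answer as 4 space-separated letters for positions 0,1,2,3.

After move 1 (F'): F=GGGG U=WWRR R=YRYR D=OOYY L=OWOW
After move 2 (F'): F=GGGG U=WWYY R=OROR D=WWYY L=OROR
After move 3 (R'): R=RROO U=WBYB F=GWGY D=WGYG B=YBWB
After move 4 (U'): U=BBWY F=ORGY R=GWOO B=RRWB L=YBOR
Query: B face = RRWB

Answer: R R W B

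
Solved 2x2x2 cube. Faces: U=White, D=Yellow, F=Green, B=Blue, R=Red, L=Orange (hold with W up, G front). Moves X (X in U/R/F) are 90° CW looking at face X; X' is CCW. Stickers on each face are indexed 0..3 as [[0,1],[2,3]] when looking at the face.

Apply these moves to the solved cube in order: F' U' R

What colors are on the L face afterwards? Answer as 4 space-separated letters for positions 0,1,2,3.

Answer: B B O W

Derivation:
After move 1 (F'): F=GGGG U=WWRR R=YRYR D=OOYY L=OWOW
After move 2 (U'): U=WRWR F=OWGG R=GGYR B=YRBB L=BBOW
After move 3 (R): R=YGRG U=WWWG F=OOGY D=OBYY B=RRRB
Query: L face = BBOW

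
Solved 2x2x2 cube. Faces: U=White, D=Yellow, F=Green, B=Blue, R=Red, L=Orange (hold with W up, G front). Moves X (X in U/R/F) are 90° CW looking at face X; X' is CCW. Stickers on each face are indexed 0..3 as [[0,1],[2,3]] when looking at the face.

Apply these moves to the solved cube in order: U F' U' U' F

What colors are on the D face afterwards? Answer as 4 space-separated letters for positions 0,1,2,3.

Answer: Y G Y Y

Derivation:
After move 1 (U): U=WWWW F=RRGG R=BBRR B=OOBB L=GGOO
After move 2 (F'): F=RGRG U=WWBR R=YBYR D=GOYY L=GWOW
After move 3 (U'): U=WRWB F=GWRG R=RGYR B=YBBB L=OOOW
After move 4 (U'): U=RBWW F=OORG R=GWYR B=RGBB L=YBOW
After move 5 (F): F=ROGO U=RBWB R=WWWR D=YGYY L=YGOO
Query: D face = YGYY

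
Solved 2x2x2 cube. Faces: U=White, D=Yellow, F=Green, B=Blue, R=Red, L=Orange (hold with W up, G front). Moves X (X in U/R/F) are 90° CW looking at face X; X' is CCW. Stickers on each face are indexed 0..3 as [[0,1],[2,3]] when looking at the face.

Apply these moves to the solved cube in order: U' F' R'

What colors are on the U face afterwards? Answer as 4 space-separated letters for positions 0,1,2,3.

After move 1 (U'): U=WWWW F=OOGG R=GGRR B=RRBB L=BBOO
After move 2 (F'): F=OGOG U=WWGR R=YGYR D=BOYY L=BWOW
After move 3 (R'): R=GRYY U=WBGR F=OWOR D=BGYG B=YROB
Query: U face = WBGR

Answer: W B G R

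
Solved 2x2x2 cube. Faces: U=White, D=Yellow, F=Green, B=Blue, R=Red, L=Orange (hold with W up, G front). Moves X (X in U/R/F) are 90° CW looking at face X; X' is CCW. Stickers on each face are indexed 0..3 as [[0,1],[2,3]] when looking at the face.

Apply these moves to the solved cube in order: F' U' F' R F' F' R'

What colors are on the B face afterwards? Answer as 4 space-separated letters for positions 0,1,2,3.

Answer: Y R G B

Derivation:
After move 1 (F'): F=GGGG U=WWRR R=YRYR D=OOYY L=OWOW
After move 2 (U'): U=WRWR F=OWGG R=GGYR B=YRBB L=BBOW
After move 3 (F'): F=WGOG U=WRGY R=OGOR D=BWYY L=BROW
After move 4 (R): R=OORG U=WGGG F=WWOY D=BBYY B=YRRB
After move 5 (F'): F=WYWO U=WGOR R=BOBG D=RWYY L=BGOG
After move 6 (F'): F=YOWW U=WGBB R=WORG D=GGYY L=BROO
After move 7 (R'): R=OGWR U=WRBY F=YGWB D=GOYW B=YRGB
Query: B face = YRGB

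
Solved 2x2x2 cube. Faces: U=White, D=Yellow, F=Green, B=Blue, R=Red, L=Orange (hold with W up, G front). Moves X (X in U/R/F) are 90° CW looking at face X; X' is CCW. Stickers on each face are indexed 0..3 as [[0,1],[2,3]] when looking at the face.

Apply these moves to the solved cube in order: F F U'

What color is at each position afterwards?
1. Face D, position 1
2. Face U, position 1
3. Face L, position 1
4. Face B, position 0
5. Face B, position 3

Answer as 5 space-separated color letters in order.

Answer: W Y B O B

Derivation:
After move 1 (F): F=GGGG U=WWOO R=WRWR D=RRYY L=OYOY
After move 2 (F): F=GGGG U=WWYY R=OROR D=WWYY L=OROR
After move 3 (U'): U=WYWY F=ORGG R=GGOR B=ORBB L=BBOR
Query 1: D[1] = W
Query 2: U[1] = Y
Query 3: L[1] = B
Query 4: B[0] = O
Query 5: B[3] = B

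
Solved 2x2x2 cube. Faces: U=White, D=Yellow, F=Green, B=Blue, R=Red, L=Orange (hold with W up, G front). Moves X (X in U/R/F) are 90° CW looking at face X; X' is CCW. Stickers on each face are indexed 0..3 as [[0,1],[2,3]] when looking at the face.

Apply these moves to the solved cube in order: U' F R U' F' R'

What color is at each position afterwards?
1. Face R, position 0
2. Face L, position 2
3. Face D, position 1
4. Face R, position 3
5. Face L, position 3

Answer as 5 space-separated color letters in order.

After move 1 (U'): U=WWWW F=OOGG R=GGRR B=RRBB L=BBOO
After move 2 (F): F=GOGO U=WWOB R=WGWR D=RGYY L=BYOY
After move 3 (R): R=WWRG U=WOOO F=GGGY D=RBYR B=BRWB
After move 4 (U'): U=OOWO F=BYGY R=GGRG B=WWWB L=BROY
After move 5 (F'): F=YYBG U=OOGR R=BGRG D=RYYR L=BOOW
After move 6 (R'): R=GGBR U=OWGW F=YOBR D=RYYG B=RWYB
Query 1: R[0] = G
Query 2: L[2] = O
Query 3: D[1] = Y
Query 4: R[3] = R
Query 5: L[3] = W

Answer: G O Y R W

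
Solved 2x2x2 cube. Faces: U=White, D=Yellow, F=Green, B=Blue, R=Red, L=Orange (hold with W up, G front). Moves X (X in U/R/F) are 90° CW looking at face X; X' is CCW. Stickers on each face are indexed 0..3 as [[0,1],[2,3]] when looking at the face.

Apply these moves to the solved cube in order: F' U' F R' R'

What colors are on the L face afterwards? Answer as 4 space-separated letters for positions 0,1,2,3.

After move 1 (F'): F=GGGG U=WWRR R=YRYR D=OOYY L=OWOW
After move 2 (U'): U=WRWR F=OWGG R=GGYR B=YRBB L=BBOW
After move 3 (F): F=GOGW U=WRWB R=WGRR D=YGYY L=BOOO
After move 4 (R'): R=GRWR U=WBWY F=GRGB D=YOYW B=YRGB
After move 5 (R'): R=RRGW U=WGWY F=GBGY D=YRYB B=WROB
Query: L face = BOOO

Answer: B O O O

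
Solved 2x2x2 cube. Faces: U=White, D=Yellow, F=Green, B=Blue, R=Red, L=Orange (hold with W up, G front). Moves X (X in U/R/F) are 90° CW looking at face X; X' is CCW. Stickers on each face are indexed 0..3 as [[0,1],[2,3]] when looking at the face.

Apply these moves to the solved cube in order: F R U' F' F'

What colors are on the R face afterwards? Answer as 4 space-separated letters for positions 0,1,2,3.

Answer: Y R B R

Derivation:
After move 1 (F): F=GGGG U=WWOO R=WRWR D=RRYY L=OYOY
After move 2 (R): R=WWRR U=WGOG F=GRGY D=RBYB B=OBWB
After move 3 (U'): U=GGWO F=OYGY R=GRRR B=WWWB L=OBOY
After move 4 (F'): F=YYOG U=GGGR R=BRRR D=BYYB L=OOOW
After move 5 (F'): F=YGYO U=GGBR R=YRBR D=OWYB L=OROG
Query: R face = YRBR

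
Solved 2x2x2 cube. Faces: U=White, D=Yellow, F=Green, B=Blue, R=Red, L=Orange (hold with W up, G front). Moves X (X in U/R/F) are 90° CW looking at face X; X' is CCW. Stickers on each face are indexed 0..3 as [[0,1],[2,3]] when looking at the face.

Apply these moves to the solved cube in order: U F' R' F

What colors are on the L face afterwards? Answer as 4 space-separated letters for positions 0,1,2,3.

After move 1 (U): U=WWWW F=RRGG R=BBRR B=OOBB L=GGOO
After move 2 (F'): F=RGRG U=WWBR R=YBYR D=GOYY L=GWOW
After move 3 (R'): R=BRYY U=WBBO F=RWRR D=GGYG B=YOOB
After move 4 (F): F=RRRW U=WBWW R=BROY D=YBYG L=GGOG
Query: L face = GGOG

Answer: G G O G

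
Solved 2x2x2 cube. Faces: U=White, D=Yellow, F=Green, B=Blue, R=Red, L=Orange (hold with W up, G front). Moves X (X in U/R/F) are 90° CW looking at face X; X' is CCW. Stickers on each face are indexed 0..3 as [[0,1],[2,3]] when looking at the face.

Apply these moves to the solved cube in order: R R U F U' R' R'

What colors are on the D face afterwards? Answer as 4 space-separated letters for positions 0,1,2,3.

After move 1 (R): R=RRRR U=WGWG F=GYGY D=YBYB B=WBWB
After move 2 (R): R=RRRR U=WYWY F=GBGB D=YWYW B=GBGB
After move 3 (U): U=WWYY F=RRGB R=GBRR B=OOGB L=GBOO
After move 4 (F): F=GRBR U=WWOB R=YBYR D=RGYW L=GYOW
After move 5 (U'): U=WBWO F=GYBR R=GRYR B=YBGB L=OOOW
After move 6 (R'): R=RRGY U=WGWY F=GBBO D=RYYR B=WBGB
After move 7 (R'): R=RYRG U=WGWW F=GGBY D=RBYO B=RBYB
Query: D face = RBYO

Answer: R B Y O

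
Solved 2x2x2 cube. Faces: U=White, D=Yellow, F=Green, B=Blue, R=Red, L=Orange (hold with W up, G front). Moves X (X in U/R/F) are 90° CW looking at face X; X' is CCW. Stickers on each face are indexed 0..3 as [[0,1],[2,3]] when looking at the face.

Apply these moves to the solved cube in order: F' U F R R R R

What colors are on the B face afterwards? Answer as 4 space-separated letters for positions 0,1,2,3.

After move 1 (F'): F=GGGG U=WWRR R=YRYR D=OOYY L=OWOW
After move 2 (U): U=RWRW F=YRGG R=BBYR B=OWBB L=GGOW
After move 3 (F): F=GYGR U=RWWG R=RBWR D=YBYY L=GOOO
After move 4 (R): R=WRRB U=RYWR F=GBGY D=YBYO B=GWWB
After move 5 (R): R=RWBR U=RBWY F=GBGO D=YWYG B=RWYB
After move 6 (R): R=BRRW U=RBWO F=GWGG D=YYYR B=YWBB
After move 7 (R): R=RBWR U=RWWG F=GYGR D=YBYY B=OWBB
Query: B face = OWBB

Answer: O W B B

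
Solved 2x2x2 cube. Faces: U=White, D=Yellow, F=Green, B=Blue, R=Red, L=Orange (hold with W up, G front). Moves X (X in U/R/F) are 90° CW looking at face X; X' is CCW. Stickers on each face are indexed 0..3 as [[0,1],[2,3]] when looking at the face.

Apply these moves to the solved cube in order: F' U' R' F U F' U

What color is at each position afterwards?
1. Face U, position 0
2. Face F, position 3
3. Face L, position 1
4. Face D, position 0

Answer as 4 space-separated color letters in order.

Answer: Y R R O

Derivation:
After move 1 (F'): F=GGGG U=WWRR R=YRYR D=OOYY L=OWOW
After move 2 (U'): U=WRWR F=OWGG R=GGYR B=YRBB L=BBOW
After move 3 (R'): R=GRGY U=WBWY F=ORGR D=OWYG B=YROB
After move 4 (F): F=GORR U=WBWB R=WRYY D=GGYG L=BOOW
After move 5 (U): U=WWBB F=WRRR R=YRYY B=BOOB L=GOOW
After move 6 (F'): F=RRWR U=WWYY R=GRGY D=OWYG L=GBOB
After move 7 (U): U=YWYW F=GRWR R=BOGY B=GBOB L=RROB
Query 1: U[0] = Y
Query 2: F[3] = R
Query 3: L[1] = R
Query 4: D[0] = O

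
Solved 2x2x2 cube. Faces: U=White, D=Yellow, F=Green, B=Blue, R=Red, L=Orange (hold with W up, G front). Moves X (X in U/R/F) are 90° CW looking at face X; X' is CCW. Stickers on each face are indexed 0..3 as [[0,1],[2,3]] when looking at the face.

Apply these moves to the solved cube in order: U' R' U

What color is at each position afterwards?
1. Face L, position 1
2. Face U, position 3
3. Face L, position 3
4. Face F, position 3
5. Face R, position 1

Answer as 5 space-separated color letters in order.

Answer: W B O W R

Derivation:
After move 1 (U'): U=WWWW F=OOGG R=GGRR B=RRBB L=BBOO
After move 2 (R'): R=GRGR U=WBWR F=OWGW D=YOYG B=YRYB
After move 3 (U): U=WWRB F=GRGW R=YRGR B=BBYB L=OWOO
Query 1: L[1] = W
Query 2: U[3] = B
Query 3: L[3] = O
Query 4: F[3] = W
Query 5: R[1] = R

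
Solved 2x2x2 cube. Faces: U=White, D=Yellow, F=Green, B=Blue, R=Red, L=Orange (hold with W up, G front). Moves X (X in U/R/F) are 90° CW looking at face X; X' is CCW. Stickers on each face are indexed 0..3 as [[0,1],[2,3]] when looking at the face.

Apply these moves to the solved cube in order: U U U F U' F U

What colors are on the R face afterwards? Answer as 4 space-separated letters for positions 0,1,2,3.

After move 1 (U): U=WWWW F=RRGG R=BBRR B=OOBB L=GGOO
After move 2 (U): U=WWWW F=BBGG R=OORR B=GGBB L=RROO
After move 3 (U): U=WWWW F=OOGG R=GGRR B=RRBB L=BBOO
After move 4 (F): F=GOGO U=WWOB R=WGWR D=RGYY L=BYOY
After move 5 (U'): U=WBWO F=BYGO R=GOWR B=WGBB L=RROY
After move 6 (F): F=GBOY U=WBYR R=WOOR D=WGYY L=RROG
After move 7 (U): U=YWRB F=WOOY R=WGOR B=RRBB L=GBOG
Query: R face = WGOR

Answer: W G O R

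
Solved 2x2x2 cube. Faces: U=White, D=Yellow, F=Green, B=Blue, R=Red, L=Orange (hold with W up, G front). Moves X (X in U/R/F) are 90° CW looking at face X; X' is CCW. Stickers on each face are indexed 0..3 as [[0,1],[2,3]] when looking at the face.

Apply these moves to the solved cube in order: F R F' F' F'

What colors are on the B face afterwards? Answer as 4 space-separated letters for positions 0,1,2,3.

After move 1 (F): F=GGGG U=WWOO R=WRWR D=RRYY L=OYOY
After move 2 (R): R=WWRR U=WGOG F=GRGY D=RBYB B=OBWB
After move 3 (F'): F=RYGG U=WGWR R=BWRR D=YYYB L=OGOO
After move 4 (F'): F=YGRG U=WGBR R=YWYR D=GOYB L=OROW
After move 5 (F'): F=GGYR U=WGYY R=OWGR D=RWYB L=OROB
Query: B face = OBWB

Answer: O B W B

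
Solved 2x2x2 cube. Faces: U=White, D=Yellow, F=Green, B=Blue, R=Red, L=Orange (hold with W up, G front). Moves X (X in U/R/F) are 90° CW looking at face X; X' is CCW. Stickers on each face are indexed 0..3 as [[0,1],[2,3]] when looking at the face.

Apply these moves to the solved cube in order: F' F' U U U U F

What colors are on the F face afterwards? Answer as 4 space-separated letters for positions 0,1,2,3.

After move 1 (F'): F=GGGG U=WWRR R=YRYR D=OOYY L=OWOW
After move 2 (F'): F=GGGG U=WWYY R=OROR D=WWYY L=OROR
After move 3 (U): U=YWYW F=ORGG R=BBOR B=ORBB L=GGOR
After move 4 (U): U=YYWW F=BBGG R=OROR B=GGBB L=OROR
After move 5 (U): U=WYWY F=ORGG R=GGOR B=ORBB L=BBOR
After move 6 (U): U=WWYY F=GGGG R=OROR B=BBBB L=OROR
After move 7 (F): F=GGGG U=WWRR R=YRYR D=OOYY L=OWOW
Query: F face = GGGG

Answer: G G G G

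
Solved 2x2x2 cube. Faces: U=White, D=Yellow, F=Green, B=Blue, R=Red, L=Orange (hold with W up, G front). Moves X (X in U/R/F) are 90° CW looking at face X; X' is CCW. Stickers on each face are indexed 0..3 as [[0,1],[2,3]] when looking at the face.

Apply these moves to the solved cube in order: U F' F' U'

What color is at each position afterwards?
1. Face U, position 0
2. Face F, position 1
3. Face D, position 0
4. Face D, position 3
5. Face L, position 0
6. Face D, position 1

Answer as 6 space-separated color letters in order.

Answer: W R W Y O W

Derivation:
After move 1 (U): U=WWWW F=RRGG R=BBRR B=OOBB L=GGOO
After move 2 (F'): F=RGRG U=WWBR R=YBYR D=GOYY L=GWOW
After move 3 (F'): F=GGRR U=WWYY R=OBGR D=WWYY L=GROB
After move 4 (U'): U=WYWY F=GRRR R=GGGR B=OBBB L=OOOB
Query 1: U[0] = W
Query 2: F[1] = R
Query 3: D[0] = W
Query 4: D[3] = Y
Query 5: L[0] = O
Query 6: D[1] = W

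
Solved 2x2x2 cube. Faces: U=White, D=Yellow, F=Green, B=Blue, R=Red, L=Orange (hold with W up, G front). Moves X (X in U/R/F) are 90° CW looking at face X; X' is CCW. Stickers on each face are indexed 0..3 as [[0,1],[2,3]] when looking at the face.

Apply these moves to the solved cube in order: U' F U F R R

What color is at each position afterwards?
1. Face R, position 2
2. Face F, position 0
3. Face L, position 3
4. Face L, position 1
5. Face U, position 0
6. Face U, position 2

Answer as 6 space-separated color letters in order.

After move 1 (U'): U=WWWW F=OOGG R=GGRR B=RRBB L=BBOO
After move 2 (F): F=GOGO U=WWOB R=WGWR D=RGYY L=BYOY
After move 3 (U): U=OWBW F=WGGO R=RRWR B=BYBB L=GOOY
After move 4 (F): F=GWOG U=OWYO R=BRWR D=WRYY L=GROG
After move 5 (R): R=WBRR U=OWYG F=GROY D=WBYB B=OYWB
After move 6 (R): R=RWRB U=ORYY F=GBOB D=WWYO B=GYWB
Query 1: R[2] = R
Query 2: F[0] = G
Query 3: L[3] = G
Query 4: L[1] = R
Query 5: U[0] = O
Query 6: U[2] = Y

Answer: R G G R O Y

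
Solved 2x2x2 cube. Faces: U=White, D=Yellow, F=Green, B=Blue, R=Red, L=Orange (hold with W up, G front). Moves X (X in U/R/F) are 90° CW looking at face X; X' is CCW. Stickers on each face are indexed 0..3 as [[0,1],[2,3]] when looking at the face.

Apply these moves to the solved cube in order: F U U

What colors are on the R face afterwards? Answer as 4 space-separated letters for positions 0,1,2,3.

Answer: O Y W R

Derivation:
After move 1 (F): F=GGGG U=WWOO R=WRWR D=RRYY L=OYOY
After move 2 (U): U=OWOW F=WRGG R=BBWR B=OYBB L=GGOY
After move 3 (U): U=OOWW F=BBGG R=OYWR B=GGBB L=WROY
Query: R face = OYWR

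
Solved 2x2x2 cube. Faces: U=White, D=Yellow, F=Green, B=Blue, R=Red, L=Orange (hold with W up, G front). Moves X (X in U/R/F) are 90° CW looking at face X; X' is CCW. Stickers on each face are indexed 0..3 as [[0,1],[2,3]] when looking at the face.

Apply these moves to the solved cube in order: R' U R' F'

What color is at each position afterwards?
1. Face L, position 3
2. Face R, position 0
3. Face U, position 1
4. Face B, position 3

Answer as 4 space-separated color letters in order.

After move 1 (R'): R=RRRR U=WBWB F=GWGW D=YGYG B=YBYB
After move 2 (U): U=WWBB F=RRGW R=YBRR B=OOYB L=GWOO
After move 3 (R'): R=BRYR U=WYBO F=RWGB D=YRYW B=GOGB
After move 4 (F'): F=WBRG U=WYBY R=RRYR D=WOYW L=GOOB
Query 1: L[3] = B
Query 2: R[0] = R
Query 3: U[1] = Y
Query 4: B[3] = B

Answer: B R Y B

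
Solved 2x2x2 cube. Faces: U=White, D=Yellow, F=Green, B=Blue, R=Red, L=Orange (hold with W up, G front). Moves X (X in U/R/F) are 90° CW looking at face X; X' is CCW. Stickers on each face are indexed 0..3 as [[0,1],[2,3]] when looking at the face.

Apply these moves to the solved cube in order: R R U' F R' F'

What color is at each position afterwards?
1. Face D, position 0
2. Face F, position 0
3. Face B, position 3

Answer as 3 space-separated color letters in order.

Answer: Y Y B

Derivation:
After move 1 (R): R=RRRR U=WGWG F=GYGY D=YBYB B=WBWB
After move 2 (R): R=RRRR U=WYWY F=GBGB D=YWYW B=GBGB
After move 3 (U'): U=YYWW F=OOGB R=GBRR B=RRGB L=GBOO
After move 4 (F): F=GOBO U=YYOB R=WBWR D=RGYW L=GYOW
After move 5 (R'): R=BRWW U=YGOR F=GYBB D=ROYO B=WRGB
After move 6 (F'): F=YBGB U=YGBW R=ORRW D=YWYO L=GROO
Query 1: D[0] = Y
Query 2: F[0] = Y
Query 3: B[3] = B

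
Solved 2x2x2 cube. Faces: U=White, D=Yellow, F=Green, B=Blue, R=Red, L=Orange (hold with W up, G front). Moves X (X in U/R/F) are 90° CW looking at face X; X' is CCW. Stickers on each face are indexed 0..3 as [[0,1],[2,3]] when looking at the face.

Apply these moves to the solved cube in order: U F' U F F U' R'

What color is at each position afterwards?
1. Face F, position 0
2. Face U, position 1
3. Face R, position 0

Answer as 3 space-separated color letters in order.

After move 1 (U): U=WWWW F=RRGG R=BBRR B=OOBB L=GGOO
After move 2 (F'): F=RGRG U=WWBR R=YBYR D=GOYY L=GWOW
After move 3 (U): U=BWRW F=YBRG R=OOYR B=GWBB L=RGOW
After move 4 (F): F=RYGB U=BWWG R=ROWR D=YOYY L=RGOO
After move 5 (F): F=GRBY U=BWOG R=WOGR D=WRYY L=RYOO
After move 6 (U'): U=WGBO F=RYBY R=GRGR B=WOBB L=GWOO
After move 7 (R'): R=RRGG U=WBBW F=RGBO D=WYYY B=YORB
Query 1: F[0] = R
Query 2: U[1] = B
Query 3: R[0] = R

Answer: R B R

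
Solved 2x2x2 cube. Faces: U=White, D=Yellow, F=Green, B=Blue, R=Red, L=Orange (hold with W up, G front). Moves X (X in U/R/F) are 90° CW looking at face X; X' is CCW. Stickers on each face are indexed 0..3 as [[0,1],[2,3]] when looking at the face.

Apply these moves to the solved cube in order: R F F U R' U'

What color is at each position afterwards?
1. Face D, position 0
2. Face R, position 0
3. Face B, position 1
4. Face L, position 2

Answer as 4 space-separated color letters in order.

Answer: G O R O

Derivation:
After move 1 (R): R=RRRR U=WGWG F=GYGY D=YBYB B=WBWB
After move 2 (F): F=GGYY U=WGOO R=WRGR D=RRYB L=OYOB
After move 3 (F): F=YGYG U=WGBY R=OROR D=GWYB L=OROR
After move 4 (U): U=BWYG F=ORYG R=WBOR B=ORWB L=YGOR
After move 5 (R'): R=BRWO U=BWYO F=OWYG D=GRYG B=BRWB
After move 6 (U'): U=WOBY F=YGYG R=OWWO B=BRWB L=BROR
Query 1: D[0] = G
Query 2: R[0] = O
Query 3: B[1] = R
Query 4: L[2] = O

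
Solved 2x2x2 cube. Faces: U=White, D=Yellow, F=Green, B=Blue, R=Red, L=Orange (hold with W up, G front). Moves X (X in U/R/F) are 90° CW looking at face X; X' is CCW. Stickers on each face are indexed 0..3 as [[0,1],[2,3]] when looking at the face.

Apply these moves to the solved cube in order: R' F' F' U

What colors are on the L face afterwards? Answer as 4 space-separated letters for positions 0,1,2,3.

After move 1 (R'): R=RRRR U=WBWB F=GWGW D=YGYG B=YBYB
After move 2 (F'): F=WWGG U=WBRR R=GRYR D=OOYG L=OBOW
After move 3 (F'): F=WGWG U=WBGY R=OROR D=BWYG L=OROR
After move 4 (U): U=GWYB F=ORWG R=YBOR B=ORYB L=WGOR
Query: L face = WGOR

Answer: W G O R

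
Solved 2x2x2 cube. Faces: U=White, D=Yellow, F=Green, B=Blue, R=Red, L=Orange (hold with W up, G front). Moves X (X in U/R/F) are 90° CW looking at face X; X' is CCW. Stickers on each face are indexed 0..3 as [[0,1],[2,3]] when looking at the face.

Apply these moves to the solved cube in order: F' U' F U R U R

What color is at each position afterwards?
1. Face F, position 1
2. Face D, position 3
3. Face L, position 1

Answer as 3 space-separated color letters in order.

Answer: B G G

Derivation:
After move 1 (F'): F=GGGG U=WWRR R=YRYR D=OOYY L=OWOW
After move 2 (U'): U=WRWR F=OWGG R=GGYR B=YRBB L=BBOW
After move 3 (F): F=GOGW U=WRWB R=WGRR D=YGYY L=BOOO
After move 4 (U): U=WWBR F=WGGW R=YRRR B=BOBB L=GOOO
After move 5 (R): R=RYRR U=WGBW F=WGGY D=YBYB B=ROWB
After move 6 (U): U=BWWG F=RYGY R=RORR B=GOWB L=WGOO
After move 7 (R): R=RRRO U=BYWY F=RBGB D=YWYG B=GOWB
Query 1: F[1] = B
Query 2: D[3] = G
Query 3: L[1] = G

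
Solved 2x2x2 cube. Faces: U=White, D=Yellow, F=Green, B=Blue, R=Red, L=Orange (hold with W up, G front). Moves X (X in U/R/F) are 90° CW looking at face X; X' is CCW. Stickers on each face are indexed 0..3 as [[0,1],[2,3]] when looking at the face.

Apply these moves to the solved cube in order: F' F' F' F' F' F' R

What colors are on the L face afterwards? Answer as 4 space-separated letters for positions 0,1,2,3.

Answer: O R O R

Derivation:
After move 1 (F'): F=GGGG U=WWRR R=YRYR D=OOYY L=OWOW
After move 2 (F'): F=GGGG U=WWYY R=OROR D=WWYY L=OROR
After move 3 (F'): F=GGGG U=WWOO R=WRWR D=RRYY L=OYOY
After move 4 (F'): F=GGGG U=WWWW R=RRRR D=YYYY L=OOOO
After move 5 (F'): F=GGGG U=WWRR R=YRYR D=OOYY L=OWOW
After move 6 (F'): F=GGGG U=WWYY R=OROR D=WWYY L=OROR
After move 7 (R): R=OORR U=WGYG F=GWGY D=WBYB B=YBWB
Query: L face = OROR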